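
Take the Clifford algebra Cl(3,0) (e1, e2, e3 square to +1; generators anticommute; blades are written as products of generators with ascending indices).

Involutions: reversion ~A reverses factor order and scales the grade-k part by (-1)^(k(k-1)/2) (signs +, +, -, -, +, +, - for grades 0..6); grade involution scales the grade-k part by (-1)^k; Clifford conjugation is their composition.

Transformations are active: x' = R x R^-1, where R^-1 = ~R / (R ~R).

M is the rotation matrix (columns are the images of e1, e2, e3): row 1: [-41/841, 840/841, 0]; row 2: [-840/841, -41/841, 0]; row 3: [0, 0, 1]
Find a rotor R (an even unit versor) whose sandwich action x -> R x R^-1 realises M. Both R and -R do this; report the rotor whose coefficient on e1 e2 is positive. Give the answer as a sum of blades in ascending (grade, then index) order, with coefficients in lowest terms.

Method: write R = a + b12*e1 e2 + b13*e1 e3 + b23*e2 e3 with a^2 + b12^2 + b13^2 + b23^2 = 1 (so R^-1 = ~R). Expanding the columns R e_j ~R gives tr M = 4a^2 - 1 and, from the antisymmetric part, M21 - M12 = -4a*b12, M13 - M31 = 4a*b13, M32 - M23 = -4a*b23.
Here tr M = 759/841, so a^2 = (1 + tr M)/4 = 400/841 and a = ±20/29. Taking a = 20/29: M21 - M12 = -1680/841, M13 - M31 = 0, M32 - M23 = 0, giving b12 = 21/29, b13 = 0, b23 = 0, i.e. R = 20/29 + 21/29*e1 e2.
Its e1 e2 coefficient is already positive.
Answer: 20/29 + 21/29*e1 e2. Recall the cover is two-to-one: with M of trace 759/841, both preimages act alike, and the stated e1 e2 sign chooses the sheet.


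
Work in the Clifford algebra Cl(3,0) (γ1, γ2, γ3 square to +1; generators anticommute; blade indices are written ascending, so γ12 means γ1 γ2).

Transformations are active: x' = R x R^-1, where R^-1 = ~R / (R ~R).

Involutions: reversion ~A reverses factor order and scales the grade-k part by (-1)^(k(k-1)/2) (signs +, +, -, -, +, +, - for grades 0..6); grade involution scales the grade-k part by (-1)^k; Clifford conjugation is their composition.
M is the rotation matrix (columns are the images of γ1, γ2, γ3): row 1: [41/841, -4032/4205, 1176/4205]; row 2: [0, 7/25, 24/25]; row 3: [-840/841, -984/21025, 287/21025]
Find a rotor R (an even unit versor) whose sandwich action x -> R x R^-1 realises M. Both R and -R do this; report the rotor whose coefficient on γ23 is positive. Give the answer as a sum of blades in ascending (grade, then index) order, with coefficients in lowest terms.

Method: write R = a + b12*γ12 + b13*γ13 + b23*γ23 with a^2 + b12^2 + b13^2 + b23^2 = 1 (so R^-1 = ~R). Expanding the columns R e_j ~R gives tr M = 4a^2 - 1 and, from the antisymmetric part, M21 - M12 = -4a*b12, M13 - M31 = 4a*b13, M32 - M23 = -4a*b23.
Here tr M = 7199/21025, so a^2 = (1 + tr M)/4 = 7056/21025 and a = ±84/145. Taking a = 84/145: M21 - M12 = 4032/4205, M13 - M31 = 5376/4205, M32 - M23 = -21168/21025, giving b12 = -12/29, b13 = 16/29, b23 = 63/145, i.e. R = 84/145 - 12/29*γ12 + 16/29*γ13 + 63/145*γ23.
Its γ23 coefficient is already positive.
Answer: 84/145 - 12/29*γ12 + 16/29*γ13 + 63/145*γ23. Key observation: the double cover Spin(3) -> SO(3) sends R and -R to the same matrix (trace 7199/21025 here), so the stated sign of the γ23 coefficient is what selects one sheet.


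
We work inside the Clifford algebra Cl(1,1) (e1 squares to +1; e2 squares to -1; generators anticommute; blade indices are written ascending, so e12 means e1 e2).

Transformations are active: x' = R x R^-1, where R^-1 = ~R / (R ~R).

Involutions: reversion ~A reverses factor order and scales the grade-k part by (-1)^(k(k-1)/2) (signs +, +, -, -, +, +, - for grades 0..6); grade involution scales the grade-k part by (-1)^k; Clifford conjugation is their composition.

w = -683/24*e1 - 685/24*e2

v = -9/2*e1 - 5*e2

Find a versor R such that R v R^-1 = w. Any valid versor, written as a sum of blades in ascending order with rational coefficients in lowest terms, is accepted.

Key observation: q(v) = q(w) = -19/4 (sandwiches preserve the norm), so R = v + w = -791/24*e1 - 805/24*e2 works whenever it is invertible — the component of v along it is kept and (v - w)/2 reverses, sending v to w.
Answer: -791/24*e1 - 805/24*e2


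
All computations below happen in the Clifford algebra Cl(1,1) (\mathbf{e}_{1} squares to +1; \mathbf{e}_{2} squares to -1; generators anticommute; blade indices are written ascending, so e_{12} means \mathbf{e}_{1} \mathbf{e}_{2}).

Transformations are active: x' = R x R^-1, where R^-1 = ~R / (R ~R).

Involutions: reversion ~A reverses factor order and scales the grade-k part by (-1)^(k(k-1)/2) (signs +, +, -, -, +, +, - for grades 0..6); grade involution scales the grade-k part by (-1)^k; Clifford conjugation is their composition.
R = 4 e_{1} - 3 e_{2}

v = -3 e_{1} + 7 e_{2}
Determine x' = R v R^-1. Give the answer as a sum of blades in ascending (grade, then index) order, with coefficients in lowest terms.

~R = 4 e_{1} - 3 e_{2}, and R ~R = 7, so R^-1 = ~R / (7).
R v = 9 + 19 e_{12}
Answer: \frac{93}{7} e_{1} - \frac{103}{7} e_{2}


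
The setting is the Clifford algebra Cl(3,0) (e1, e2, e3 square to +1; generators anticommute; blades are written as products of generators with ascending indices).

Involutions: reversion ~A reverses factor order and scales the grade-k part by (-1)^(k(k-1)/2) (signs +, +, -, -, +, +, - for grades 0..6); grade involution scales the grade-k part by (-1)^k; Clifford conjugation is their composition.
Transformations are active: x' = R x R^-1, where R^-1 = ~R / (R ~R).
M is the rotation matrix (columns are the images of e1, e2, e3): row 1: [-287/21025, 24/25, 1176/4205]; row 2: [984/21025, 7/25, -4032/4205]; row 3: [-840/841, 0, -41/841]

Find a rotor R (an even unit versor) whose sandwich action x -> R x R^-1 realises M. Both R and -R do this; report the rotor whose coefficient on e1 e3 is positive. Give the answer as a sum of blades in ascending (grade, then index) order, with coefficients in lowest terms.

Method: write R = a + b12*e1 e2 + b13*e1 e3 + b23*e2 e3 with a^2 + b12^2 + b13^2 + b23^2 = 1 (so R^-1 = ~R). Expanding the columns R e_j ~R gives tr M = 4a^2 - 1 and, from the antisymmetric part, M21 - M12 = -4a*b12, M13 - M31 = 4a*b13, M32 - M23 = -4a*b23.
Here tr M = 183/841, so a^2 = (1 + tr M)/4 = 256/841 and a = ±16/29. Taking a = 16/29: M21 - M12 = -768/841, M13 - M31 = 5376/4205, M32 - M23 = 4032/4205, giving b12 = 12/29, b13 = 84/145, b23 = -63/145, i.e. R = 16/29 + 12/29*e1 e2 + 84/145*e1 e3 - 63/145*e2 e3.
Its e1 e3 coefficient is already positive.
Answer: 16/29 + 12/29*e1 e2 + 84/145*e1 e3 - 63/145*e2 e3. Recall the cover is two-to-one: with M of trace 183/841, both preimages act alike, and the stated e1 e3 sign chooses the sheet.


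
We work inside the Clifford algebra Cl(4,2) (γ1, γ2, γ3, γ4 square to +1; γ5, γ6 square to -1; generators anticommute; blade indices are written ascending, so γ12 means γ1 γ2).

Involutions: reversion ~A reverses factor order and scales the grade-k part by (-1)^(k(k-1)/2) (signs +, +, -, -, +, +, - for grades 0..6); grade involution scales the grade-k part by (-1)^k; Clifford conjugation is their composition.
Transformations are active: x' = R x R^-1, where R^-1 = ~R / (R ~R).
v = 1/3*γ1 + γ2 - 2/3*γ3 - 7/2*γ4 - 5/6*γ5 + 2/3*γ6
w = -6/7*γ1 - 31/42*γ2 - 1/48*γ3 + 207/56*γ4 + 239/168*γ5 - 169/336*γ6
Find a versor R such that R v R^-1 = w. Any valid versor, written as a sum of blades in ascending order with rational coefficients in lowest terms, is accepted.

Construction: equal norms (both 38/3) license R = v + w = -11/21*γ1 + 11/42*γ2 - 11/16*γ3 + 11/56*γ4 + 33/56*γ5 + 55/336*γ6 — nothing changes along that direction, while (v - w)/2 changes sign, so v maps onto w.
Answer: -11/21*γ1 + 11/42*γ2 - 11/16*γ3 + 11/56*γ4 + 33/56*γ5 + 55/336*γ6


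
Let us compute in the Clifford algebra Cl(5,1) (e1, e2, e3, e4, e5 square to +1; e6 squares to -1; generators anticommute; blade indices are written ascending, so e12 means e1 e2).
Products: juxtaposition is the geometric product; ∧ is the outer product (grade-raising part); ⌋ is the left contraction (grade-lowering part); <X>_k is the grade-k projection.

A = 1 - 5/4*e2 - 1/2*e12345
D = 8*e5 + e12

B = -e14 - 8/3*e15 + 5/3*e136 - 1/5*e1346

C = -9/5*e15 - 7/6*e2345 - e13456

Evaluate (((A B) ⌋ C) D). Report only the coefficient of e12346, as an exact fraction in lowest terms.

step 1: -e14 - 8/3*e15 - 5/4*e124 - 10/3*e125 + 5/3*e136 + 4/3*e234 - 1/2*e235 - 1/10*e256 + 25/12*e1236 - 1/5*e1346 - 5/6*e2456 - 1/4*e12346
step 2: -24/5 + 7/12*e4 + 79/45*e5 - 5/3*e45 - 8/3*e346 + e356
step 3: 632/45 - 40/3*e4 - 192/5*e5 - 24/5*e12 - 8*e36 + 14/3*e45 + 7/12*e124 + 79/45*e125 - 5/3*e1245 + 64/3*e3456 - 8/3*e12346 + e12356
Answer: -8/3


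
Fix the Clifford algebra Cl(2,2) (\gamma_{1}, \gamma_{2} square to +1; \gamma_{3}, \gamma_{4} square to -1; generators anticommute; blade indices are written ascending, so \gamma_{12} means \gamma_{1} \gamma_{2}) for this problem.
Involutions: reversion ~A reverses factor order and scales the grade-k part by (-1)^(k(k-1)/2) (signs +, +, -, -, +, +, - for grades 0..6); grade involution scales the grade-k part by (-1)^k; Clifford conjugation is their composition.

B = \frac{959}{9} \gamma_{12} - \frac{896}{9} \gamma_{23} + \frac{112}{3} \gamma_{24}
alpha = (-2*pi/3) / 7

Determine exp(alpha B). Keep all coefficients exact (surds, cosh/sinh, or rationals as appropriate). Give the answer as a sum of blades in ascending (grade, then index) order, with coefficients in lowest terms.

B^2 term by term: the squares give (\frac{959}{9})^2*(\gamma_{12})^2 + (-\frac{896}{9})^2*(\gamma_{23})^2 + (\frac{112}{3})^2*(\gamma_{24})^2 = \frac{919681}{81}*(-1) + \frac{802816}{81}*(+1) + \frac{12544}{9}*(+1) = -49 (each basis 2-blade squares to minus the product of its generators' squares); cross terms between blades sharing an index anticommute and cancel. So B^2 = -49.
B^2 = -49 — B^2 < 0, so the exponential closes trigonometrically: l = 7, alpha*l = - \frac{2 \pi}{3}, so exp(alpha B) = cos(- \frac{2 \pi}{3}) + (sin(- \frac{2 \pi}{3})/7)*B = - \frac{1}{2} + (- \frac{\sqrt{3}}{14})*B.
Answer: - \frac{1}{2} - \frac{137 \sqrt{3}}{18} \gamma_{12} + \frac{64 \sqrt{3}}{9} \gamma_{23} - \frac{8 \sqrt{3}}{3} \gamma_{24}


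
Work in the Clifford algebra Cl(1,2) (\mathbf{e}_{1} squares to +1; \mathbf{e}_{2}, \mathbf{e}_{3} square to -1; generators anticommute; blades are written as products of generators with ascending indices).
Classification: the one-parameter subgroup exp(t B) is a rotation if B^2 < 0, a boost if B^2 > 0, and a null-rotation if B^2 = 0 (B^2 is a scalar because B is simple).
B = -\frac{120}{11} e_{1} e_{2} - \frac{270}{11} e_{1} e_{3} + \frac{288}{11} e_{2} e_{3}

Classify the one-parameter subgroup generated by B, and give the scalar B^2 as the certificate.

B^2 term by term: the squares give (-\frac{120}{11})^2*(e_{1} e_{2})^2 + (-\frac{270}{11})^2*(e_{1} e_{3})^2 + (\frac{288}{11})^2*(e_{2} e_{3})^2 = \frac{14400}{121}*(+1) + \frac{72900}{121}*(+1) + \frac{82944}{121}*(-1) = 36 (each basis 2-blade squares to minus the product of its generators' squares); cross terms between blades sharing an index anticommute and cancel. So B^2 = 36.
Answer: boost, certificate B^2 = 36. One invariant decides it: the square 36 survives every conjugation, and its sign is exactly the classification.


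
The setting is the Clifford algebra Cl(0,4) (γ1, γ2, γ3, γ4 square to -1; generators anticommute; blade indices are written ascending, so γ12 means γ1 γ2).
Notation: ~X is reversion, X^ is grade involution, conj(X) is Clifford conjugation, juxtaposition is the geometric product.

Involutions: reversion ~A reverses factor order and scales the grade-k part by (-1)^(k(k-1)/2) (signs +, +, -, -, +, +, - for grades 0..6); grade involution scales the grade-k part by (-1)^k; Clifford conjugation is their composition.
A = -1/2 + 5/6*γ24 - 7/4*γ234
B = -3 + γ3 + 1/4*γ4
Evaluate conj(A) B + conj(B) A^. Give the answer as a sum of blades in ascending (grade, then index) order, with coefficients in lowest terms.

first term: 3/2 + 5/24*γ2 - 1/2*γ3 - 1/8*γ4 + 7/16*γ23 + 3/4*γ24 + 73/12*γ234
second term: 3/2 - 5/24*γ2 + 1/2*γ3 + 1/8*γ4 + 7/16*γ23 - 17/4*γ24 - 53/12*γ234
Answer: 3 + 7/8*γ23 - 7/2*γ24 + 5/3*γ234


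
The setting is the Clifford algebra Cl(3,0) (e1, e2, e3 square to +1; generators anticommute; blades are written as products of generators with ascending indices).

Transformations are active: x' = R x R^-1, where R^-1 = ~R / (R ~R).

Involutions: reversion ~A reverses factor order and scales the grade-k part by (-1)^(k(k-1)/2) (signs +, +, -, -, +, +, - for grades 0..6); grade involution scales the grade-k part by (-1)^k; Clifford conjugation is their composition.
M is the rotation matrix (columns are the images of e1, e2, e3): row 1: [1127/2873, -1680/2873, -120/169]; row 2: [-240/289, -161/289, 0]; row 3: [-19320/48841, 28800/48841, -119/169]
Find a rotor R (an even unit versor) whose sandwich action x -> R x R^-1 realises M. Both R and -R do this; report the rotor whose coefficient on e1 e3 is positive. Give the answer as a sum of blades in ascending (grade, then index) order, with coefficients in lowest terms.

Method: write R = a + b12*e1 e2 + b13*e1 e3 + b23*e2 e3 with a^2 + b12^2 + b13^2 + b23^2 = 1 (so R^-1 = ~R). Expanding the columns R e_j ~R gives tr M = 4a^2 - 1 and, from the antisymmetric part, M21 - M12 = -4a*b12, M13 - M31 = 4a*b13, M32 - M23 = -4a*b23.
Here tr M = -42441/48841, so a^2 = (1 + tr M)/4 = 1600/48841 and a = ±40/221. Taking a = 40/221: M21 - M12 = -12000/48841, M13 - M31 = -15360/48841, M32 - M23 = 28800/48841, giving b12 = 75/221, b13 = -96/221, b23 = -180/221, i.e. R = 40/221 + 75/221*e1 e2 - 96/221*e1 e3 - 180/221*e2 e3.
Its e1 e3 coefficient is negative, so report the other preimage -R.
Answer: -40/221 - 75/221*e1 e2 + 96/221*e1 e3 + 180/221*e2 e3. Recall the cover is two-to-one: with M of trace -42441/48841, both preimages act alike, and the stated e1 e3 sign chooses the sheet.


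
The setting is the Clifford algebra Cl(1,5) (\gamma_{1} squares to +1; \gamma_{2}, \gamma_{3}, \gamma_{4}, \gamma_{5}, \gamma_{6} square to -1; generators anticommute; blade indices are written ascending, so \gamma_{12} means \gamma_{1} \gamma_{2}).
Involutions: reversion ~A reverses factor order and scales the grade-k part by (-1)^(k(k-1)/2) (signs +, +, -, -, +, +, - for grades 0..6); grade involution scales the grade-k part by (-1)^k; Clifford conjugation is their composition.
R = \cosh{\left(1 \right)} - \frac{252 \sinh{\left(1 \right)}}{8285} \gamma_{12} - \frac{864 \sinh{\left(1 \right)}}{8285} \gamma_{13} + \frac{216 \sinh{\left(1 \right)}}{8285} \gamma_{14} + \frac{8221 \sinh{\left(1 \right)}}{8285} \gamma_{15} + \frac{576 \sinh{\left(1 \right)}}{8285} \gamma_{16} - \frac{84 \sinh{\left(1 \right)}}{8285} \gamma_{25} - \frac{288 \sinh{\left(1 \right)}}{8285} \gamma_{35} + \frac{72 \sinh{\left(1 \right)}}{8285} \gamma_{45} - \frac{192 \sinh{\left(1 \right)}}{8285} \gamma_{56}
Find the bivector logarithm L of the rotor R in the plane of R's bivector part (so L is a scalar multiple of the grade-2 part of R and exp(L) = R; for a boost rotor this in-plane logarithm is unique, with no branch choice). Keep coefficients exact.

The scalar part of R is \cosh{\left(1 \right)}, so cosh pins the rapidity up to sign — the sign comes from the bivector part; dividing that part by sinh of the rapidity yields the plane, and the in-plane L = rapidity * plane is unique because the two sign choices cancel.
Concretely: cosh(rapidity) = \cosh{\left(1 \right)} gives rapidity = ±1, and since rapidity/sinh(rapidity) is even the sign is immaterial: L = (rapidity/sinh(rapidity)) * <R>_2 = (\frac{1}{\sinh{\left(1 \right)}}) * <R>_2.
Answer: - \frac{252}{8285} \gamma_{12} - \frac{864}{8285} \gamma_{13} + \frac{216}{8285} \gamma_{14} + \frac{8221}{8285} \gamma_{15} + \frac{576}{8285} \gamma_{16} - \frac{84}{8285} \gamma_{25} - \frac{288}{8285} \gamma_{35} + \frac{72}{8285} \gamma_{45} - \frac{192}{8285} \gamma_{56}


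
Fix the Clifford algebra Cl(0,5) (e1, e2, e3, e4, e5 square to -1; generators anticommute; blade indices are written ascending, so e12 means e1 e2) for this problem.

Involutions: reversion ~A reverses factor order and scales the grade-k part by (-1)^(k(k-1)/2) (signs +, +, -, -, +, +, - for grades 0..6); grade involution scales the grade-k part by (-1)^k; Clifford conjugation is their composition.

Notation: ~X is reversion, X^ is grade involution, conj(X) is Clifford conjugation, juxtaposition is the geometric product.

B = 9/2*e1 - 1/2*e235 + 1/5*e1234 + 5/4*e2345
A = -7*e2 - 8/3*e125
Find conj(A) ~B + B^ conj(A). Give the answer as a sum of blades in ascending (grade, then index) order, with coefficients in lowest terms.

first term: -63/2*e12 - 4/3*e13 + 12*e25 - 7/2*e35 + 71/15*e134 - 493/60*e345
second term: -63/2*e12 + 4/3*e13 - 12*e25 - 7/2*e35 + 29/15*e134 + 557/60*e345
Answer: -63*e12 - 7*e35 + 20/3*e134 + 16/15*e345


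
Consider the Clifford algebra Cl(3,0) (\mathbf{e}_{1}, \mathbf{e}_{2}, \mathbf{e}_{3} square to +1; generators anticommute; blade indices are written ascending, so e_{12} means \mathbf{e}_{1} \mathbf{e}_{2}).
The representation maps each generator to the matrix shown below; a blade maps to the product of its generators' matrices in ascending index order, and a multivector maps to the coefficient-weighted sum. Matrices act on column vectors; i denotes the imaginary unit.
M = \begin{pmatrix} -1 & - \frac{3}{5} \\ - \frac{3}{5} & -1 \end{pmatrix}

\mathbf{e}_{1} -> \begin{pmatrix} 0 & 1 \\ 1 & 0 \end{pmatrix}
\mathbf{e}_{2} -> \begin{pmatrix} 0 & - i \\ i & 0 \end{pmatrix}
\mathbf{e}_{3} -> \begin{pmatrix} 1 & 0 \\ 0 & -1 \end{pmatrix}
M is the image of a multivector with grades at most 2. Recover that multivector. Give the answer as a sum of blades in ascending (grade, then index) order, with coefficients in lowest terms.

Method: 1, rho(e_{1}), rho(e_{2}), rho(e_{3}) form a trace-orthogonal basis of the 2x2 complex matrices (tr(X Y) = 2 if X = Y, else 0), so M = m0*1 + m1*rho(e_{1}) + m2*rho(e_{2}) + m3*rho(e_{3}) with m0 = tr(M)/2 = -1, m1 = tr(M rho(e_{1}))/2 = - \frac{3}{5}, m2 = tr(M rho(e_{2}))/2 = 0, m3 = tr(M rho(e_{3}))/2 = 0.
Multiplying table entries, the bivector images are rho(e_{12}) = i*rho(e_{3}), rho(e_{13}) = -i*rho(e_{2}), rho(e_{23}) = i*rho(e_{1}); with real blade coefficients the real parts of m0..m3 are the coefficients of 1, e_{1}, e_{2}, e_{3} and the imaginary parts give the bivectors (e_{23}: Im m1, e_{13}: -Im m2, e_{12}: Im m3).
Answer: -1 - \frac{3}{5} e_{1}


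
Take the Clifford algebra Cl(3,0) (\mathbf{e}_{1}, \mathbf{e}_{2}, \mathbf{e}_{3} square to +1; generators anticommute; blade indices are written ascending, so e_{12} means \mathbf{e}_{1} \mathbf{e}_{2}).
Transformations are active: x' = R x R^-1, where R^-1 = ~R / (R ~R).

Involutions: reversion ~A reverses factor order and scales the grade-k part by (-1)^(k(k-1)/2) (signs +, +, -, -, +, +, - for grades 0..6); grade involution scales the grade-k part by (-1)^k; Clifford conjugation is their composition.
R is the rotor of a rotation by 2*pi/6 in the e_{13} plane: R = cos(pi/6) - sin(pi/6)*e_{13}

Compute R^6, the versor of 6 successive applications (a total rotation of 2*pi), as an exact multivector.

Rotor phase runs at HALF the rotation angle; powers of one rotor simply add phase, so after 6 steps in e_{13} the phase is 6*pi/6 = \pi and R^6 = cos(\pi) - sin(\pi)*e_{13}.
cos(\pi) = -1 and sin(\pi) = 0, so R^6 = -1. The total rotation 2*pi is 1 full turn, so every vector returns to itself, yet the rotor is -1, on the OTHER sheet of the double cover (an odd number of 2*pi turns).
Answer: -1


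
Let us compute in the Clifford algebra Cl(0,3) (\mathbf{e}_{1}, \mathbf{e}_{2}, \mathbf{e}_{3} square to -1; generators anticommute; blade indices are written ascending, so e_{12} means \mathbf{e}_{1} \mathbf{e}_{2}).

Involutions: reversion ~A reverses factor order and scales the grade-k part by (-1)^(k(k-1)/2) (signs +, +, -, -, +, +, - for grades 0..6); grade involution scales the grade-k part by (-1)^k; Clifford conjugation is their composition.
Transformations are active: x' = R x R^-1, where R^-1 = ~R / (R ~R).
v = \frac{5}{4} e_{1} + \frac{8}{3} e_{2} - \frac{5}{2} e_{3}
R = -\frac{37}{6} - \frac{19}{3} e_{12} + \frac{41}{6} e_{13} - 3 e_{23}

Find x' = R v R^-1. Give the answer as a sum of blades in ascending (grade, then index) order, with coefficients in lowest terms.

~R = -\frac{37}{6} + \frac{19}{3} e_{12} - \frac{41}{6} e_{13} + 3 e_{23}, and R ~R = \frac{803}{6}, so R^-1 = ~R / (\frac{803}{6}).
R v = \frac{1891}{72} e_{1} - \frac{1147}{36} e_{2} + \frac{383}{24} e_{3} - \frac{221}{36} e_{123}
Answer: -\frac{49073}{14454} e_{1} + \frac{6478}{7227} e_{2} + \frac{46553}{28908} e_{3}


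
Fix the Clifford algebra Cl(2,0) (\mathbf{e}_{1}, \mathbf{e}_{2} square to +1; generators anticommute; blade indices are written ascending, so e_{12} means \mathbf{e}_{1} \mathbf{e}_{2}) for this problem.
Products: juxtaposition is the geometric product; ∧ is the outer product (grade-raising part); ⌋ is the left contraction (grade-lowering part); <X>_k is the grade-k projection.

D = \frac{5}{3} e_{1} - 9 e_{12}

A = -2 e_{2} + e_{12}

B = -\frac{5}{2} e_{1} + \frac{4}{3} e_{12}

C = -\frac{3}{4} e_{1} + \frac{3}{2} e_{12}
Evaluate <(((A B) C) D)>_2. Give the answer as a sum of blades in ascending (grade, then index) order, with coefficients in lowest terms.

step 1: -\frac{4}{3} + \frac{8}{3} e_{1} + \frac{5}{2} e_{2} - 5 e_{12}
step 2: \frac{11}{2} - \frac{11}{4} e_{1} + \frac{1}{4} e_{2} - \frac{1}{8} e_{12}
step 3: -\frac{137}{24} + \frac{137}{12} e_{1} + \frac{599}{24} e_{2} - \frac{599}{12} e_{12}
step 4: -\frac{599}{12} e_{12}
Answer: -\frac{599}{12} e_{12}


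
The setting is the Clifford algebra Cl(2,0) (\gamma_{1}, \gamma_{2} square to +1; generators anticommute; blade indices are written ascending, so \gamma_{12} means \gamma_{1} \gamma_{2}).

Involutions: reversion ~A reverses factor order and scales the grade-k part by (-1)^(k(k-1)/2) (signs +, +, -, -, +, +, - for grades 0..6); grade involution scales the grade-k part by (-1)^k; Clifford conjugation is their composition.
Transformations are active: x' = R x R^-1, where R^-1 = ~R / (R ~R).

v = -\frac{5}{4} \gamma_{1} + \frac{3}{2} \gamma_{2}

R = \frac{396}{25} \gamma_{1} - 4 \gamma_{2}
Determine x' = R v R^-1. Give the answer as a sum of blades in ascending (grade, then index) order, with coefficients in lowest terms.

~R = \frac{396}{25} \gamma_{1} - 4 \gamma_{2}, and R ~R = \frac{166816}{625}, so R^-1 = ~R / (\frac{166816}{625}).
R v = -\frac{129}{5} + \frac{469}{25} \gamma_{12}
Answer: -\frac{18895}{10426} \gamma_{1} - \frac{15153}{20852} \gamma_{2}


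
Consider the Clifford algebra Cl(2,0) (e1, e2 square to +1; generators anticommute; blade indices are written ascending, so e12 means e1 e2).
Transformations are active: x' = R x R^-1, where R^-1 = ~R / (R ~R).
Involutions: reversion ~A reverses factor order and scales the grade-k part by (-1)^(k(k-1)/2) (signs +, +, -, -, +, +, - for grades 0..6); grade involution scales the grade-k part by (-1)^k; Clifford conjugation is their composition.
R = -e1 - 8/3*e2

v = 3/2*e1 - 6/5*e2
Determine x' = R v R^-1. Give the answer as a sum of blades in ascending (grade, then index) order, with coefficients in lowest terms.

~R = -e1 - 8/3*e2, and R ~R = 73/9, so R^-1 = ~R / (73/9).
R v = 17/10 + 26/5*e12
Answer: -1401/730*e1 + 6/73*e2


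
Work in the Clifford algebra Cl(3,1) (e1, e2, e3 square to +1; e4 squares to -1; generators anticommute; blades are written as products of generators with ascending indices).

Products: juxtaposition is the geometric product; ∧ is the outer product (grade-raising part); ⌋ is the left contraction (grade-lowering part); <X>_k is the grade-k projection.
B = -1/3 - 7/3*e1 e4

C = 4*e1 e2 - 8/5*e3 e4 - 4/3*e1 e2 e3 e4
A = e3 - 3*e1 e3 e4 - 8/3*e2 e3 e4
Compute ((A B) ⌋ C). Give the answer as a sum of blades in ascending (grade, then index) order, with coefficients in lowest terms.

step 1: -22/3*e3 + 56/9*e1 e2 e3 + 10/3*e1 e3 e4 + 8/9*e2 e3 e4
step 2: 32/27*e1 - 40/9*e2 + 2704/135*e4 + 88/9*e1 e2 e4
Answer: 32/27*e1 - 40/9*e2 + 2704/135*e4 + 88/9*e1 e2 e4


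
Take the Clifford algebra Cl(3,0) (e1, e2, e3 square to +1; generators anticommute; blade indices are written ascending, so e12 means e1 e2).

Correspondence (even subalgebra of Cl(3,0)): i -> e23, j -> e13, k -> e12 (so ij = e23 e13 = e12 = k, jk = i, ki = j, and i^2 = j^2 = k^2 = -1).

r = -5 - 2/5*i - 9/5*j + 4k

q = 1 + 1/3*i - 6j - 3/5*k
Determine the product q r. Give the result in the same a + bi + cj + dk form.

In blades: q = 1 - 3/5*e12 - 6*e13 + 1/3*e23, r = -5 + 4*e12 - 9/5*e13 - 2/5*e23.
Distribute q over r term by term (generator squares from the signature, products reordered to ascending indices): (1)*r = -5 + 4*e12 - 9/5*e13 - 2/5*e23; (-3/5*e12)*r = 12/5 + 3*e12 + 6/25*e13 - 27/25*e23; (-6*e13)*r = -54/5 - 12/5*e12 + 30*e13 - 24*e23; (1/3*e23)*r = 2/15 - 3/5*e12 - 4/3*e13 - 5/3*e23.
Sum: -199/15 + 4*e12 + 2033/75*e13 - 2036/75*e23; translating back through the correspondence:
Answer: -199/15 - 2036/75*i + 2033/75*j + 4k


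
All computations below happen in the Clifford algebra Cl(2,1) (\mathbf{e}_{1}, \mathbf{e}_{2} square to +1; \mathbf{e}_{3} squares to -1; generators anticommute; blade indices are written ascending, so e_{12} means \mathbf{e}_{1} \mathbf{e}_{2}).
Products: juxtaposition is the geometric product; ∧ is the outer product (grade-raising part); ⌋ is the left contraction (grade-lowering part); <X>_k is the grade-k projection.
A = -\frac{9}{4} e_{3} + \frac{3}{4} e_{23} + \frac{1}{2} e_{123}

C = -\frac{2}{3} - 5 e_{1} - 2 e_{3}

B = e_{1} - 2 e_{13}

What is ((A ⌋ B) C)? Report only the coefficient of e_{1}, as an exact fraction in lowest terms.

step 1: \frac{9}{2} e_{1}
step 2: -\frac{45}{2} - 3 e_{1} - 9 e_{13}
Answer: -3


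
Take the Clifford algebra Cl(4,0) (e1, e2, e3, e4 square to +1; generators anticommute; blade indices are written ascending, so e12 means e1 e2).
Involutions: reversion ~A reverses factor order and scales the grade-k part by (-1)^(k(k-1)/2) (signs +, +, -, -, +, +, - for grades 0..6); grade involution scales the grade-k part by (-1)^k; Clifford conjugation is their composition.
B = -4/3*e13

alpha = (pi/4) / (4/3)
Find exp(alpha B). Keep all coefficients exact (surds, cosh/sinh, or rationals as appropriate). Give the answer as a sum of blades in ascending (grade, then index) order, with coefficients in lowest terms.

B^2 = (-4/3)^2*(e13)^2 = 16/9*(-1) = -16/9 (a basis 2-blade squares to minus the product of its generators' squares).
B^2 = -16/9 — B^2 < 0, so the exponential closes trigonometrically: l = 4/3, alpha*l = pi/4, so exp(alpha B) = cos(pi/4) + (sin(pi/4)/(4/3))*B = sqrt(2)/2 + (3*sqrt(2)/8)*B.
Answer: sqrt(2)/2 - sqrt(2)/2*e13


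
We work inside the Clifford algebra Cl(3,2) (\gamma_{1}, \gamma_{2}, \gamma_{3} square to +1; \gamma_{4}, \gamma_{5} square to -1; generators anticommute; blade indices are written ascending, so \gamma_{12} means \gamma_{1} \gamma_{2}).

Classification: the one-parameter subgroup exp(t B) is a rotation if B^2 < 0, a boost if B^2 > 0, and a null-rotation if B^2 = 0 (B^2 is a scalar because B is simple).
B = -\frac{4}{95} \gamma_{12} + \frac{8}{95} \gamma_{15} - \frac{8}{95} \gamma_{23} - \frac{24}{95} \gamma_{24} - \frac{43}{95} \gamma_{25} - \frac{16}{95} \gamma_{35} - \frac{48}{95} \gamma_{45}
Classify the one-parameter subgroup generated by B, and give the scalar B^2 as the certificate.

B^2 term by term: the squares give (-\frac{4}{95})^2*(\gamma_{12})^2 + (\frac{8}{95})^2*(\gamma_{15})^2 + (-\frac{8}{95})^2*(\gamma_{23})^2 + (-\frac{24}{95})^2*(\gamma_{24})^2 + (-\frac{43}{95})^2*(\gamma_{25})^2 + (-\frac{16}{95})^2*(\gamma_{35})^2 + (-\frac{48}{95})^2*(\gamma_{45})^2 = \frac{16}{9025}*(-1) + \frac{64}{9025}*(+1) + \frac{64}{9025}*(-1) + \frac{576}{9025}*(+1) + \frac{1849}{9025}*(+1) + \frac{256}{9025}*(+1) + \frac{2304}{9025}*(-1) = \frac{1}{25} (each basis 2-blade squares to minus the product of its generators' squares); cross terms between blades sharing an index anticommute and cancel; the commuting (index-disjoint) pairs give grade-4 terms 2*c*c'*(blade product), which cancel blade by blade — \gamma_{1235}: \frac{128}{9025} - \frac{128}{9025} = 0; \gamma_{1245}: \frac{384}{9025} - \frac{384}{9025} = 0; \gamma_{2345}: \frac{768}{9025} - \frac{768}{9025} = 0 — confirming B is simple. So B^2 = \frac{1}{25}.
Answer: boost, certificate B^2 = \frac{1}{25}. Why this suffices: the scalar \frac{1}{25} survives any versor conjugation, so its sign alone determines the class however B is presented.


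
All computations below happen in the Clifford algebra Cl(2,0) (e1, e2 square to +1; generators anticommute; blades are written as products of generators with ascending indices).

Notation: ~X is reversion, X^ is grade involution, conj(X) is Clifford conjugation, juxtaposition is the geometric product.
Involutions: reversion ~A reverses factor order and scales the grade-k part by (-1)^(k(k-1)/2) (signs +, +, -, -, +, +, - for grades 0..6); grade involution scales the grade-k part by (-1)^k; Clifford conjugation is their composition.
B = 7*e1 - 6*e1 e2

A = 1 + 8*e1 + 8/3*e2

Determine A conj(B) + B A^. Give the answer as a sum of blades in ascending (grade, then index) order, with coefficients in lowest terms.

first term: -56 - 23*e1 + 48*e2 + 74/3*e1 e2
second term: -56 + 23*e1 - 48*e2 - 74/3*e1 e2
Answer: -112


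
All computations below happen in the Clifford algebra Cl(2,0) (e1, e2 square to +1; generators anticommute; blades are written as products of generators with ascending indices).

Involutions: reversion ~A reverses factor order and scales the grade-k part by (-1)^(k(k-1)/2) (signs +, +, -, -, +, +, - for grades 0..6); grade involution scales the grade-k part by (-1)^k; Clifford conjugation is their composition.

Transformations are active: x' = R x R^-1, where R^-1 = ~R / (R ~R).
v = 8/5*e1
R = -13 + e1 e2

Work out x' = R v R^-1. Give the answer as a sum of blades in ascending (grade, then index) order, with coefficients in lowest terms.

~R = -13 - e1 e2, and R ~R = 170, so R^-1 = ~R / (170).
R v = -104/5*e1 - 8/5*e2
Answer: 672/425*e1 + 104/425*e2


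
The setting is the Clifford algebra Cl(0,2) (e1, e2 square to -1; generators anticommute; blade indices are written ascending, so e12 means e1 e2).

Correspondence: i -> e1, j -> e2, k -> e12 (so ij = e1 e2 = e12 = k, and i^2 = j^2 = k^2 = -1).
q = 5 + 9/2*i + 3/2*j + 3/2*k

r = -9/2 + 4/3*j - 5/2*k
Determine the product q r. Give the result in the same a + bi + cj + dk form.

In blades: q = 5 + 9/2*e1 + 3/2*e2 + 3/2*e12, r = -9/2 + 4/3*e2 - 5/2*e12.
Distribute q over r term by term (generator squares from the signature, products reordered to ascending indices): (5)*r = -45/2 + 20/3*e2 - 25/2*e12; (9/2*e1)*r = -81/4*e1 + 45/4*e2 + 6*e12; (3/2*e2)*r = -2 - 15/4*e1 - 27/4*e2; (3/2*e12)*r = 15/4 - 2*e1 - 27/4*e12.
Sum: -83/4 - 26*e1 + 67/6*e2 - 53/4*e12; translating back through the correspondence:
Answer: -83/4 - 26i + 67/6*j - 53/4*k


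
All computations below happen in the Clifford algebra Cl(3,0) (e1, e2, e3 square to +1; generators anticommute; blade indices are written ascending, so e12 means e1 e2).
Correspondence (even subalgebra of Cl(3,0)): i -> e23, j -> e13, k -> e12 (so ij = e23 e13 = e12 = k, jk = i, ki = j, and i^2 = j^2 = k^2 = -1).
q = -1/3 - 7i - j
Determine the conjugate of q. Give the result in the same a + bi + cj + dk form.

In blades: q = -1/3 - e13 - 7*e23.
Quaternion conjugation is reversion on the even subalgebra: the scalar is fixed and every grade-2 blade flips sign, giving -1/3 + e13 + 7*e23; translating back:
Answer: -1/3 + 7i + j


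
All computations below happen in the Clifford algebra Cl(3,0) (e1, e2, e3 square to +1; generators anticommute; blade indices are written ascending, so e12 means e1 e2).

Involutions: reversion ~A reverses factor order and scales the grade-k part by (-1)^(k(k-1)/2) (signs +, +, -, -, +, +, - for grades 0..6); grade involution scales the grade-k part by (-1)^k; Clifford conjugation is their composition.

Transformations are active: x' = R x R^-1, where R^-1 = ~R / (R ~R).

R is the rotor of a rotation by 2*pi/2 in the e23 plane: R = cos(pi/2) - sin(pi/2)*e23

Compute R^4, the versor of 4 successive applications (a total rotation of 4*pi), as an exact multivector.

The rotor phase is half the rotation angle and phases add under composition, so 4 steps in the e23 plane accumulate phase 4*(pi/2) = 2*pi: R^4 = cos(2*pi) - sin(2*pi)*e23.
cos(2*pi) = 1 and sin(2*pi) = 0, so R^4 = 1. The total rotation 4*pi is 2 full turns, so every vector returns to itself, yet the rotor is +1, back on the identity sheet (an even number of 2*pi turns).
Answer: 1


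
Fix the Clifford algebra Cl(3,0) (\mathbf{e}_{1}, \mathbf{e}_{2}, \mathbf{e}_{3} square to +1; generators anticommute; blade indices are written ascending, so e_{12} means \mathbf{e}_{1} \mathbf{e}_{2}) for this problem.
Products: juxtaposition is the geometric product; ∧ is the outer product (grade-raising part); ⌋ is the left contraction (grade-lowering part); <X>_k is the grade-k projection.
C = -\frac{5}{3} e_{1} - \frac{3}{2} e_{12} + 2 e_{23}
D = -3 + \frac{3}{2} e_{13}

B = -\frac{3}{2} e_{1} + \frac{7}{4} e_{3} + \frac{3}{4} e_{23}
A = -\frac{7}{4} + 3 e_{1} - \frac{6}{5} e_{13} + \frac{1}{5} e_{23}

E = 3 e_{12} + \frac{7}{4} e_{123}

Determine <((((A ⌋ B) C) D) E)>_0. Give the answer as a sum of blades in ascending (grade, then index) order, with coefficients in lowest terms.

step 1: -\frac{93}{20} + \frac{21}{8} e_{1} - \frac{49}{16} e_{3} - \frac{21}{16} e_{23}
step 2: -\frac{7}{4} + \frac{31}{4} e_{1} + \frac{35}{16} e_{2} + \frac{279}{40} e_{12} - \frac{679}{96} e_{13} - \frac{93}{10} e_{23} + \frac{385}{32} e_{123}
step 3: \frac{1015}{64} - \frac{93}{4} e_{1} + \frac{735}{64} e_{2} + \frac{93}{8} e_{3} - \frac{279}{8} e_{12} + \frac{595}{32} e_{13} + \frac{279}{16} e_{23} - \frac{315}{8} e_{123}
step 4: \frac{5553}{32} - \frac{2079}{32} e_{1} - \frac{4763}{128} e_{2} + \frac{5733}{32} e_{3} + \frac{4347}{64} e_{12} - \frac{18537}{256} e_{13} + \frac{483}{32} e_{23} + \frac{16033}{256} e_{123}
step 5: \frac{5553}{32}
Answer: \frac{5553}{32}


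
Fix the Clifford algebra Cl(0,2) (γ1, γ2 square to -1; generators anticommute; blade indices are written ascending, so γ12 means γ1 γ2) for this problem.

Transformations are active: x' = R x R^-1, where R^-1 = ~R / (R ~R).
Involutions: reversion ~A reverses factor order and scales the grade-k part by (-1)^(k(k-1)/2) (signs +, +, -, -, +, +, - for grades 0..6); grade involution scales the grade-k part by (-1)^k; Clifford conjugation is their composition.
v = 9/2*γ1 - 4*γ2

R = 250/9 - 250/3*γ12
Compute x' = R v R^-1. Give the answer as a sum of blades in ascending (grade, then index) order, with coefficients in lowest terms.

~R = 250/9 + 250/3*γ12, and R ~R = 625000/81, so R^-1 = ~R / (625000/81).
R v = -625/3*γ1 - 4375/9*γ2
Answer: -6*γ1 + 1/2*γ2


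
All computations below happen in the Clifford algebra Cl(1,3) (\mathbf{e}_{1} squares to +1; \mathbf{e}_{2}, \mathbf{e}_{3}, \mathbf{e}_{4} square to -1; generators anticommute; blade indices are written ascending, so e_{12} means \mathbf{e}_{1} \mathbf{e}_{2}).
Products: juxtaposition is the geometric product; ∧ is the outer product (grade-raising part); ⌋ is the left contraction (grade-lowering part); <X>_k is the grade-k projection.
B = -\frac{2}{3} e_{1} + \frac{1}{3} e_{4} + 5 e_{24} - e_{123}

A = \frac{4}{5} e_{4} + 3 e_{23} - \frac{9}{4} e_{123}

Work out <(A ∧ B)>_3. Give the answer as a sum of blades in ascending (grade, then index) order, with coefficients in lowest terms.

step 1: \frac{8}{15} e_{14} - 2 e_{123} + e_{234} + \frac{1}{20} e_{1234}
step 2: -2 e_{123} + e_{234}
Answer: -2 e_{123} + e_{234}


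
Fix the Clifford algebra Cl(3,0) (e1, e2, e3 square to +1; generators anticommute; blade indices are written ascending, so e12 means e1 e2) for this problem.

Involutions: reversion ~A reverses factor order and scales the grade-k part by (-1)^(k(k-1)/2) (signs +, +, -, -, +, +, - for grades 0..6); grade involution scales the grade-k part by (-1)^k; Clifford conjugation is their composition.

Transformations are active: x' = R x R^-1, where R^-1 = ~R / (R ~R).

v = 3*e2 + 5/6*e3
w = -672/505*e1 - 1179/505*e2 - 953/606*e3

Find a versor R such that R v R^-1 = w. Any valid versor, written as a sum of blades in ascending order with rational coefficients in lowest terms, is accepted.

R = v + w = -672/505*e1 + 336/505*e2 - 224/303*e3 works: the equal norms (349/36) guarantee its sandwich swaps v into w.
Answer: -672/505*e1 + 336/505*e2 - 224/303*e3


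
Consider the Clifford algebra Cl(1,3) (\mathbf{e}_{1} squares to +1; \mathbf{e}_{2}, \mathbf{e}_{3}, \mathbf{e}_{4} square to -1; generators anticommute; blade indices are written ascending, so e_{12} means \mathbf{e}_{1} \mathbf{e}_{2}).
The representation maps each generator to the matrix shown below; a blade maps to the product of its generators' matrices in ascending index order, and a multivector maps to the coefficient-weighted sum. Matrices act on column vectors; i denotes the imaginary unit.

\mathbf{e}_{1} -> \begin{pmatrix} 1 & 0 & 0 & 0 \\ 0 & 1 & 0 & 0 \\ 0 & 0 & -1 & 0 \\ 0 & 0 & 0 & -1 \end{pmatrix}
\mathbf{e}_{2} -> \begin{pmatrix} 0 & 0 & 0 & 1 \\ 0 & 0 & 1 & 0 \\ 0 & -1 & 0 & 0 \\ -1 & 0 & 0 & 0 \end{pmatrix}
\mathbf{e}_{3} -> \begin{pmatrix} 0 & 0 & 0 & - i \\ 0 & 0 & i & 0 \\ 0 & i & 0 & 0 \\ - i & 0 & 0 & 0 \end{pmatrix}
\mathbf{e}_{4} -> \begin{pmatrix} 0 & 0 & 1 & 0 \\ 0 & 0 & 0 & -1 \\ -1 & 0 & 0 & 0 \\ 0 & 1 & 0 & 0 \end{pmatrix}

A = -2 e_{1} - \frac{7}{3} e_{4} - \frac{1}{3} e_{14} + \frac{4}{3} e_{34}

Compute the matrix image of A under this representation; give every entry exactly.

Bivector images (products of the table entries): rho(e_{14}) = rho(\mathbf{e}_{1})rho(\mathbf{e}_{4}) = \begin{pmatrix} 0 & 0 & 1 & 0 \\ 0 & 0 & 0 & -1 \\ 1 & 0 & 0 & 0 \\ 0 & -1 & 0 & 0 \end{pmatrix}; rho(e_{34}) = rho(\mathbf{e}_{3})rho(\mathbf{e}_{4}) = \begin{pmatrix} 0 & - i & 0 & 0 \\ - i & 0 & 0 & 0 \\ 0 & 0 & 0 & - i \\ 0 & 0 & - i & 0 \end{pmatrix}.
M = (-2)*rho(e_{1}) + (-\frac{7}{3})*rho(e_{4}) + (-\frac{1}{3})*rho(e_{14}) + (\frac{4}{3})*rho(e_{34}), summed entrywise:
Answer: \begin{pmatrix} -2 & - \frac{4 i}{3} & - \frac{8}{3} & 0 \\ - \frac{4 i}{3} & -2 & 0 & \frac{8}{3} \\ 2 & 0 & 2 & - \frac{4 i}{3} \\ 0 & -2 & - \frac{4 i}{3} & 2 \end{pmatrix}


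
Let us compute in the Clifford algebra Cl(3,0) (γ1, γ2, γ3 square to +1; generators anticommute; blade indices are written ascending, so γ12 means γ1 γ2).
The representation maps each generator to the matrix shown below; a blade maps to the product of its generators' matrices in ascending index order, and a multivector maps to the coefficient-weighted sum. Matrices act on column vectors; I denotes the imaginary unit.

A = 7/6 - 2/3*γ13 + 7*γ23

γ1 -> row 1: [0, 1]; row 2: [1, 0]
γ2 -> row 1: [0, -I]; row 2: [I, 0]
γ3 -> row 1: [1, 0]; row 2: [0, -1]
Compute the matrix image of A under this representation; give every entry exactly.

Bivector images (products of the table entries): rho(γ13) = rho(γ1)rho(γ3) = row 1: [0, -1]; row 2: [1, 0]; rho(γ23) = rho(γ2)rho(γ3) = row 1: [0, I]; row 2: [I, 0].
M = (7/6)*1 + (-2/3)*rho(γ13) + (7)*rho(γ23), summed entrywise (1 is the identity matrix):
Answer: row 1: [7/6, 2/3 + 7*I]; row 2: [-2/3 + 7*I, 7/6]


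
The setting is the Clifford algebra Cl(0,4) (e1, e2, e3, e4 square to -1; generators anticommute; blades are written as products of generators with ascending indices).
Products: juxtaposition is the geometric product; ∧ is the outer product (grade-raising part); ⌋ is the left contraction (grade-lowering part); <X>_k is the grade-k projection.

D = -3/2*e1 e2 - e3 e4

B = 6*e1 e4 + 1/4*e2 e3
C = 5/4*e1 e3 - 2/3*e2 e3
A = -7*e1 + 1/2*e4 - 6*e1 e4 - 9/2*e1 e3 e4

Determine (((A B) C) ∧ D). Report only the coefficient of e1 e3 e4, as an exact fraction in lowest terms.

step 1: 36 + 3*e1 - 27*e3 + 42*e4 - 7/4*e1 e2 e3 - 9/8*e1 e2 e4 + 1/8*e2 e3 e4 - 3/2*e1 e2 e3 e4
step 2: -419/12*e1 + 253/16*e2 - 15/4*e3 + 1/12*e4 + 45*e1 e3 - e1 e4 - 24*e2 e3 - 15/8*e2 e4 - 2*e1 e2 e3 - 5/32*e1 e2 e4 + 207/4*e1 e3 e4 - 941/32*e2 e3 e4
step 3: 45/8*e1 e2 e3 - 1/8*e1 e2 e4 + 419/12*e1 e3 e4 - 253/16*e2 e3 e4
Answer: 419/12
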